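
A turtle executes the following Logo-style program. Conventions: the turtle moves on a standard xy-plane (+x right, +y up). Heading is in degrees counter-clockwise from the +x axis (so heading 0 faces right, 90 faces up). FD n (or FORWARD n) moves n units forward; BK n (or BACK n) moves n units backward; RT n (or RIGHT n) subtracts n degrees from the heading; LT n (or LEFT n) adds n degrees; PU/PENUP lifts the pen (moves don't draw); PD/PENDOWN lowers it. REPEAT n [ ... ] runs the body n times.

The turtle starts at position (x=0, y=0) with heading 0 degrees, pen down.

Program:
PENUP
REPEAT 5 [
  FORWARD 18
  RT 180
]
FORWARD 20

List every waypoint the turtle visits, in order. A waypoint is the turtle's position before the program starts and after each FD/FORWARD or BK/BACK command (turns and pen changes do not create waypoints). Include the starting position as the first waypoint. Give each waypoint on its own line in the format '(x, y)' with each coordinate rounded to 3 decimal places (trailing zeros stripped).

Answer: (0, 0)
(18, 0)
(0, 0)
(18, 0)
(0, 0)
(18, 0)
(-2, 0)

Derivation:
Executing turtle program step by step:
Start: pos=(0,0), heading=0, pen down
PU: pen up
REPEAT 5 [
  -- iteration 1/5 --
  FD 18: (0,0) -> (18,0) [heading=0, move]
  RT 180: heading 0 -> 180
  -- iteration 2/5 --
  FD 18: (18,0) -> (0,0) [heading=180, move]
  RT 180: heading 180 -> 0
  -- iteration 3/5 --
  FD 18: (0,0) -> (18,0) [heading=0, move]
  RT 180: heading 0 -> 180
  -- iteration 4/5 --
  FD 18: (18,0) -> (0,0) [heading=180, move]
  RT 180: heading 180 -> 0
  -- iteration 5/5 --
  FD 18: (0,0) -> (18,0) [heading=0, move]
  RT 180: heading 0 -> 180
]
FD 20: (18,0) -> (-2,0) [heading=180, move]
Final: pos=(-2,0), heading=180, 0 segment(s) drawn
Waypoints (7 total):
(0, 0)
(18, 0)
(0, 0)
(18, 0)
(0, 0)
(18, 0)
(-2, 0)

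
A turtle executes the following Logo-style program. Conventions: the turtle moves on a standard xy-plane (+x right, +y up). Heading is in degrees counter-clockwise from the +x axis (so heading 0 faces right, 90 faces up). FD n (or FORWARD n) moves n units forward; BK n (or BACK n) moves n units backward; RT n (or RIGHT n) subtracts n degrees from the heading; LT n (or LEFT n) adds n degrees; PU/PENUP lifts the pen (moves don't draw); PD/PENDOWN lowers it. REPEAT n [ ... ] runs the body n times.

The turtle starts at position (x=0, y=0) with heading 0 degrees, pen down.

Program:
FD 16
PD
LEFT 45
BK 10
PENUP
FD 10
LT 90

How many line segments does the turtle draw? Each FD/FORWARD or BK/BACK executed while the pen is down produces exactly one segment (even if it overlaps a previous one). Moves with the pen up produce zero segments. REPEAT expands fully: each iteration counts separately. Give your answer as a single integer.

Answer: 2

Derivation:
Executing turtle program step by step:
Start: pos=(0,0), heading=0, pen down
FD 16: (0,0) -> (16,0) [heading=0, draw]
PD: pen down
LT 45: heading 0 -> 45
BK 10: (16,0) -> (8.929,-7.071) [heading=45, draw]
PU: pen up
FD 10: (8.929,-7.071) -> (16,0) [heading=45, move]
LT 90: heading 45 -> 135
Final: pos=(16,0), heading=135, 2 segment(s) drawn
Segments drawn: 2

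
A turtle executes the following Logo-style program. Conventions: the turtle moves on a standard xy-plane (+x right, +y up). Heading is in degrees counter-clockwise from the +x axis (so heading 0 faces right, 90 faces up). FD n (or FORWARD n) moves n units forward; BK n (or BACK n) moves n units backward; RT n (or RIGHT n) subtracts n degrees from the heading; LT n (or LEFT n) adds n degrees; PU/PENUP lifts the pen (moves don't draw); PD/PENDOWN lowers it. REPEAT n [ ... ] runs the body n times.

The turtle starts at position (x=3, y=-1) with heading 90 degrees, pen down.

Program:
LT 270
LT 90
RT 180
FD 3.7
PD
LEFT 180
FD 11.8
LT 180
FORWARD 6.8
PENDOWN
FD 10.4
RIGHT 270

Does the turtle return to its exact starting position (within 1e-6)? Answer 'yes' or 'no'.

Executing turtle program step by step:
Start: pos=(3,-1), heading=90, pen down
LT 270: heading 90 -> 0
LT 90: heading 0 -> 90
RT 180: heading 90 -> 270
FD 3.7: (3,-1) -> (3,-4.7) [heading=270, draw]
PD: pen down
LT 180: heading 270 -> 90
FD 11.8: (3,-4.7) -> (3,7.1) [heading=90, draw]
LT 180: heading 90 -> 270
FD 6.8: (3,7.1) -> (3,0.3) [heading=270, draw]
PD: pen down
FD 10.4: (3,0.3) -> (3,-10.1) [heading=270, draw]
RT 270: heading 270 -> 0
Final: pos=(3,-10.1), heading=0, 4 segment(s) drawn

Start position: (3, -1)
Final position: (3, -10.1)
Distance = 9.1; >= 1e-6 -> NOT closed

Answer: no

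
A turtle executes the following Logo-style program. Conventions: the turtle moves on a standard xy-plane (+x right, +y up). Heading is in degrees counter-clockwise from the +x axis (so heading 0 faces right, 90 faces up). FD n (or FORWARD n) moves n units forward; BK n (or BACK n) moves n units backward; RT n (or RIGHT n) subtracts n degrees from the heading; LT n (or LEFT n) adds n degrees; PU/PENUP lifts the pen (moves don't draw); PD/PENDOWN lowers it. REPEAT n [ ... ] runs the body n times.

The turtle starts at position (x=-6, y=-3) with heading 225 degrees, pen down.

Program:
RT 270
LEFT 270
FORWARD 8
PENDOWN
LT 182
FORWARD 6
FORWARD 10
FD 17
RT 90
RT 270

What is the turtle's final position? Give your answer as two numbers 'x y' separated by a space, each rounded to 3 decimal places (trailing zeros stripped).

Executing turtle program step by step:
Start: pos=(-6,-3), heading=225, pen down
RT 270: heading 225 -> 315
LT 270: heading 315 -> 225
FD 8: (-6,-3) -> (-11.657,-8.657) [heading=225, draw]
PD: pen down
LT 182: heading 225 -> 47
FD 6: (-11.657,-8.657) -> (-7.565,-4.269) [heading=47, draw]
FD 10: (-7.565,-4.269) -> (-0.745,3.045) [heading=47, draw]
FD 17: (-0.745,3.045) -> (10.849,15.478) [heading=47, draw]
RT 90: heading 47 -> 317
RT 270: heading 317 -> 47
Final: pos=(10.849,15.478), heading=47, 4 segment(s) drawn

Answer: 10.849 15.478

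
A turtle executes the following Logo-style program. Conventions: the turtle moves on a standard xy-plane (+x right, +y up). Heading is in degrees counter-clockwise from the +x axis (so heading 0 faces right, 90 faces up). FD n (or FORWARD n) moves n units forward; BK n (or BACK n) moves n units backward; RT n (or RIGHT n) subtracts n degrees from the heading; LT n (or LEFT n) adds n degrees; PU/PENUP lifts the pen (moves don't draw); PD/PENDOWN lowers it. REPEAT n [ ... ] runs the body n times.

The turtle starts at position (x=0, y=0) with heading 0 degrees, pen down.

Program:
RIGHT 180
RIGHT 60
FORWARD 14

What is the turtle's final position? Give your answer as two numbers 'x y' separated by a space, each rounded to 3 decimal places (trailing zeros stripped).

Answer: -7 12.124

Derivation:
Executing turtle program step by step:
Start: pos=(0,0), heading=0, pen down
RT 180: heading 0 -> 180
RT 60: heading 180 -> 120
FD 14: (0,0) -> (-7,12.124) [heading=120, draw]
Final: pos=(-7,12.124), heading=120, 1 segment(s) drawn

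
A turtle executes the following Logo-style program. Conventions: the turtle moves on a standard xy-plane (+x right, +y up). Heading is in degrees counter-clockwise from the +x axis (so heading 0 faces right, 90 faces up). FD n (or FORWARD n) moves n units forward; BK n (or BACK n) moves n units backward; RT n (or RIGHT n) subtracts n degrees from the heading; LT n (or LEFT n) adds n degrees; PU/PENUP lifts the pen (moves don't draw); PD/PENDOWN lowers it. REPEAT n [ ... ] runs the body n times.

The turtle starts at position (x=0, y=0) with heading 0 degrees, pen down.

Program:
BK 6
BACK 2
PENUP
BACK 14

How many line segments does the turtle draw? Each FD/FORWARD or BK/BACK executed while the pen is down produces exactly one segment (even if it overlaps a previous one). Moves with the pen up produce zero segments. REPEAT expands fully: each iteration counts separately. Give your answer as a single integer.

Answer: 2

Derivation:
Executing turtle program step by step:
Start: pos=(0,0), heading=0, pen down
BK 6: (0,0) -> (-6,0) [heading=0, draw]
BK 2: (-6,0) -> (-8,0) [heading=0, draw]
PU: pen up
BK 14: (-8,0) -> (-22,0) [heading=0, move]
Final: pos=(-22,0), heading=0, 2 segment(s) drawn
Segments drawn: 2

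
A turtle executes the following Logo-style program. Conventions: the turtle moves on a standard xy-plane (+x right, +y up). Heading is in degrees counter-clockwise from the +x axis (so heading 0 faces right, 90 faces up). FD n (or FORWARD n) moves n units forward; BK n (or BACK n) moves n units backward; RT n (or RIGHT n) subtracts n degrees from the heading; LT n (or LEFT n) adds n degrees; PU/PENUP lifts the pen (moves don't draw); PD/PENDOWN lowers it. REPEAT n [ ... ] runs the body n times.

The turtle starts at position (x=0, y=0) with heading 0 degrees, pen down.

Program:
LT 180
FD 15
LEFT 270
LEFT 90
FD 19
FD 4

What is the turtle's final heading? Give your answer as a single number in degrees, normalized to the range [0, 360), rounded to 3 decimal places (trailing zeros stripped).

Answer: 180

Derivation:
Executing turtle program step by step:
Start: pos=(0,0), heading=0, pen down
LT 180: heading 0 -> 180
FD 15: (0,0) -> (-15,0) [heading=180, draw]
LT 270: heading 180 -> 90
LT 90: heading 90 -> 180
FD 19: (-15,0) -> (-34,0) [heading=180, draw]
FD 4: (-34,0) -> (-38,0) [heading=180, draw]
Final: pos=(-38,0), heading=180, 3 segment(s) drawn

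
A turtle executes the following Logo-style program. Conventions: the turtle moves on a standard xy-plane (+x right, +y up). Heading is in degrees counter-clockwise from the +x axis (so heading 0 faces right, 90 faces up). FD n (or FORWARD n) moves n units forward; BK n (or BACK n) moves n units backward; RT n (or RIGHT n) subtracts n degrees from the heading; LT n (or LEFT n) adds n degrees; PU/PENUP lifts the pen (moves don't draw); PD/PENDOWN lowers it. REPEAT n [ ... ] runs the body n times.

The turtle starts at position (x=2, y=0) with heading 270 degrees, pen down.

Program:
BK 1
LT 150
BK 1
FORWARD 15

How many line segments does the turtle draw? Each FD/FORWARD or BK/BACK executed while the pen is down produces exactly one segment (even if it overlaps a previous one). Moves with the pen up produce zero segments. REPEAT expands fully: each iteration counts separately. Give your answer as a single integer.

Executing turtle program step by step:
Start: pos=(2,0), heading=270, pen down
BK 1: (2,0) -> (2,1) [heading=270, draw]
LT 150: heading 270 -> 60
BK 1: (2,1) -> (1.5,0.134) [heading=60, draw]
FD 15: (1.5,0.134) -> (9,13.124) [heading=60, draw]
Final: pos=(9,13.124), heading=60, 3 segment(s) drawn
Segments drawn: 3

Answer: 3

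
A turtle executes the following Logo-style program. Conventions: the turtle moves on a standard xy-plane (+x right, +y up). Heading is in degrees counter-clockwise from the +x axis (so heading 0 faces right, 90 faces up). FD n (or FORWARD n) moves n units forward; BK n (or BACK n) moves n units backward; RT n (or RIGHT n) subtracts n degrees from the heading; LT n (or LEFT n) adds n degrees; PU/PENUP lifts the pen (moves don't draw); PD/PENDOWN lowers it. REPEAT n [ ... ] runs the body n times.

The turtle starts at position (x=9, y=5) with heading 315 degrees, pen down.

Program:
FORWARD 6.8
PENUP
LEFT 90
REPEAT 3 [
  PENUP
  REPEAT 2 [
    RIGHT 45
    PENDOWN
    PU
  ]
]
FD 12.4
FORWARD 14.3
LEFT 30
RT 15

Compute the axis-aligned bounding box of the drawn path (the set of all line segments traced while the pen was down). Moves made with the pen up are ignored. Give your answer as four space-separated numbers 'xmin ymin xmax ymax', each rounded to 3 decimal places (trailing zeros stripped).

Executing turtle program step by step:
Start: pos=(9,5), heading=315, pen down
FD 6.8: (9,5) -> (13.808,0.192) [heading=315, draw]
PU: pen up
LT 90: heading 315 -> 45
REPEAT 3 [
  -- iteration 1/3 --
  PU: pen up
  REPEAT 2 [
    -- iteration 1/2 --
    RT 45: heading 45 -> 0
    PD: pen down
    PU: pen up
    -- iteration 2/2 --
    RT 45: heading 0 -> 315
    PD: pen down
    PU: pen up
  ]
  -- iteration 2/3 --
  PU: pen up
  REPEAT 2 [
    -- iteration 1/2 --
    RT 45: heading 315 -> 270
    PD: pen down
    PU: pen up
    -- iteration 2/2 --
    RT 45: heading 270 -> 225
    PD: pen down
    PU: pen up
  ]
  -- iteration 3/3 --
  PU: pen up
  REPEAT 2 [
    -- iteration 1/2 --
    RT 45: heading 225 -> 180
    PD: pen down
    PU: pen up
    -- iteration 2/2 --
    RT 45: heading 180 -> 135
    PD: pen down
    PU: pen up
  ]
]
FD 12.4: (13.808,0.192) -> (5.04,8.96) [heading=135, move]
FD 14.3: (5.04,8.96) -> (-5.071,19.071) [heading=135, move]
LT 30: heading 135 -> 165
RT 15: heading 165 -> 150
Final: pos=(-5.071,19.071), heading=150, 1 segment(s) drawn

Segment endpoints: x in {9, 13.808}, y in {0.192, 5}
xmin=9, ymin=0.192, xmax=13.808, ymax=5

Answer: 9 0.192 13.808 5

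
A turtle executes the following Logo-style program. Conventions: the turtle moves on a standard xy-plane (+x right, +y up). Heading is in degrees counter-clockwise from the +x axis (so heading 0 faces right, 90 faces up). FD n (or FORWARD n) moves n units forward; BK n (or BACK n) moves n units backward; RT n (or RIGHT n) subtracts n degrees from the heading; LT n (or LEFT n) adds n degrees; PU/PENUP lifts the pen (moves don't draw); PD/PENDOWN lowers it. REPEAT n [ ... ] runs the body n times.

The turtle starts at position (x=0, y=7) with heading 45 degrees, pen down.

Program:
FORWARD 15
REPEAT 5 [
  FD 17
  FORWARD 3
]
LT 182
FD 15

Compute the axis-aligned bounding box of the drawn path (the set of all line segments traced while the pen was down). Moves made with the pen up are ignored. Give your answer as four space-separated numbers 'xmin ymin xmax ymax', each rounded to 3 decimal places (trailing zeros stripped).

Executing turtle program step by step:
Start: pos=(0,7), heading=45, pen down
FD 15: (0,7) -> (10.607,17.607) [heading=45, draw]
REPEAT 5 [
  -- iteration 1/5 --
  FD 17: (10.607,17.607) -> (22.627,29.627) [heading=45, draw]
  FD 3: (22.627,29.627) -> (24.749,31.749) [heading=45, draw]
  -- iteration 2/5 --
  FD 17: (24.749,31.749) -> (36.77,43.77) [heading=45, draw]
  FD 3: (36.77,43.77) -> (38.891,45.891) [heading=45, draw]
  -- iteration 3/5 --
  FD 17: (38.891,45.891) -> (50.912,57.912) [heading=45, draw]
  FD 3: (50.912,57.912) -> (53.033,60.033) [heading=45, draw]
  -- iteration 4/5 --
  FD 17: (53.033,60.033) -> (65.054,72.054) [heading=45, draw]
  FD 3: (65.054,72.054) -> (67.175,74.175) [heading=45, draw]
  -- iteration 5/5 --
  FD 17: (67.175,74.175) -> (79.196,86.196) [heading=45, draw]
  FD 3: (79.196,86.196) -> (81.317,88.317) [heading=45, draw]
]
LT 182: heading 45 -> 227
FD 15: (81.317,88.317) -> (71.087,77.347) [heading=227, draw]
Final: pos=(71.087,77.347), heading=227, 12 segment(s) drawn

Segment endpoints: x in {0, 10.607, 22.627, 24.749, 36.77, 38.891, 50.912, 53.033, 65.054, 67.175, 71.087, 79.196, 81.317}, y in {7, 17.607, 29.627, 31.749, 43.77, 45.891, 57.912, 60.033, 72.054, 74.175, 77.347, 86.196, 88.317}
xmin=0, ymin=7, xmax=81.317, ymax=88.317

Answer: 0 7 81.317 88.317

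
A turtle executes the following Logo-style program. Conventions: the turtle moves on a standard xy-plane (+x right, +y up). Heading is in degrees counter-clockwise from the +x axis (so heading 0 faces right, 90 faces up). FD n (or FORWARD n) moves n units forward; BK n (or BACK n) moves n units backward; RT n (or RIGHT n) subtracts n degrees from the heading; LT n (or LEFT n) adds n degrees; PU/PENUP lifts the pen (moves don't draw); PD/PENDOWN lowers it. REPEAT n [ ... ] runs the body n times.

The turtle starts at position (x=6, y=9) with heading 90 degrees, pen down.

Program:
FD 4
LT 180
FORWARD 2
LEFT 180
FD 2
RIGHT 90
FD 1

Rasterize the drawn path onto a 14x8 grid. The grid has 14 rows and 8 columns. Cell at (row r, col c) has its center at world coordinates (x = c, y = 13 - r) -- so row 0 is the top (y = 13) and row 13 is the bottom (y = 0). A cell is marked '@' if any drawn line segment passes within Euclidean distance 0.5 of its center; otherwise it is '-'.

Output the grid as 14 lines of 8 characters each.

Answer: ------@@
------@-
------@-
------@-
------@-
--------
--------
--------
--------
--------
--------
--------
--------
--------

Derivation:
Segment 0: (6,9) -> (6,13)
Segment 1: (6,13) -> (6,11)
Segment 2: (6,11) -> (6,13)
Segment 3: (6,13) -> (7,13)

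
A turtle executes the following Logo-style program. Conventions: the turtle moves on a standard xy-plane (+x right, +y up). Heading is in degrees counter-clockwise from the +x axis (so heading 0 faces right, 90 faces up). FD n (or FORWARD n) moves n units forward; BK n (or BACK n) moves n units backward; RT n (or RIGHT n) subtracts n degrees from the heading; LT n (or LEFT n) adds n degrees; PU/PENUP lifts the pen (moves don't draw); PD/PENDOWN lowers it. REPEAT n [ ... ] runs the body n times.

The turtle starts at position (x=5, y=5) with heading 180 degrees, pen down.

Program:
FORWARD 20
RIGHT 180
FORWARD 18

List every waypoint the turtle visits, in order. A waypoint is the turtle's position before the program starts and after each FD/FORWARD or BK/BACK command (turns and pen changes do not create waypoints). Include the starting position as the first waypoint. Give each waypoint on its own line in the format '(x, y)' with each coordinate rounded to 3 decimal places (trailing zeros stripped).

Answer: (5, 5)
(-15, 5)
(3, 5)

Derivation:
Executing turtle program step by step:
Start: pos=(5,5), heading=180, pen down
FD 20: (5,5) -> (-15,5) [heading=180, draw]
RT 180: heading 180 -> 0
FD 18: (-15,5) -> (3,5) [heading=0, draw]
Final: pos=(3,5), heading=0, 2 segment(s) drawn
Waypoints (3 total):
(5, 5)
(-15, 5)
(3, 5)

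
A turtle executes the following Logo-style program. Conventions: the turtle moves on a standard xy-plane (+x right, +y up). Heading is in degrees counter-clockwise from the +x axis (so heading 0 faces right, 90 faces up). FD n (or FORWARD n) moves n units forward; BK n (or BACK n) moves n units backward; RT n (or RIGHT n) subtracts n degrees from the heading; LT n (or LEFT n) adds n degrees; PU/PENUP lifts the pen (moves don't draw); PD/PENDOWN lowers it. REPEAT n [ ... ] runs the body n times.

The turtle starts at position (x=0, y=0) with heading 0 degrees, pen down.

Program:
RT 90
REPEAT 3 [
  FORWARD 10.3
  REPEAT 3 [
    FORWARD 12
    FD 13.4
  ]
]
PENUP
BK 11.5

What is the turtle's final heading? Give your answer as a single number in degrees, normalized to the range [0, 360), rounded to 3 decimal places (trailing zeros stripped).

Answer: 270

Derivation:
Executing turtle program step by step:
Start: pos=(0,0), heading=0, pen down
RT 90: heading 0 -> 270
REPEAT 3 [
  -- iteration 1/3 --
  FD 10.3: (0,0) -> (0,-10.3) [heading=270, draw]
  REPEAT 3 [
    -- iteration 1/3 --
    FD 12: (0,-10.3) -> (0,-22.3) [heading=270, draw]
    FD 13.4: (0,-22.3) -> (0,-35.7) [heading=270, draw]
    -- iteration 2/3 --
    FD 12: (0,-35.7) -> (0,-47.7) [heading=270, draw]
    FD 13.4: (0,-47.7) -> (0,-61.1) [heading=270, draw]
    -- iteration 3/3 --
    FD 12: (0,-61.1) -> (0,-73.1) [heading=270, draw]
    FD 13.4: (0,-73.1) -> (0,-86.5) [heading=270, draw]
  ]
  -- iteration 2/3 --
  FD 10.3: (0,-86.5) -> (0,-96.8) [heading=270, draw]
  REPEAT 3 [
    -- iteration 1/3 --
    FD 12: (0,-96.8) -> (0,-108.8) [heading=270, draw]
    FD 13.4: (0,-108.8) -> (0,-122.2) [heading=270, draw]
    -- iteration 2/3 --
    FD 12: (0,-122.2) -> (0,-134.2) [heading=270, draw]
    FD 13.4: (0,-134.2) -> (0,-147.6) [heading=270, draw]
    -- iteration 3/3 --
    FD 12: (0,-147.6) -> (0,-159.6) [heading=270, draw]
    FD 13.4: (0,-159.6) -> (0,-173) [heading=270, draw]
  ]
  -- iteration 3/3 --
  FD 10.3: (0,-173) -> (0,-183.3) [heading=270, draw]
  REPEAT 3 [
    -- iteration 1/3 --
    FD 12: (0,-183.3) -> (0,-195.3) [heading=270, draw]
    FD 13.4: (0,-195.3) -> (0,-208.7) [heading=270, draw]
    -- iteration 2/3 --
    FD 12: (0,-208.7) -> (0,-220.7) [heading=270, draw]
    FD 13.4: (0,-220.7) -> (0,-234.1) [heading=270, draw]
    -- iteration 3/3 --
    FD 12: (0,-234.1) -> (0,-246.1) [heading=270, draw]
    FD 13.4: (0,-246.1) -> (0,-259.5) [heading=270, draw]
  ]
]
PU: pen up
BK 11.5: (0,-259.5) -> (0,-248) [heading=270, move]
Final: pos=(0,-248), heading=270, 21 segment(s) drawn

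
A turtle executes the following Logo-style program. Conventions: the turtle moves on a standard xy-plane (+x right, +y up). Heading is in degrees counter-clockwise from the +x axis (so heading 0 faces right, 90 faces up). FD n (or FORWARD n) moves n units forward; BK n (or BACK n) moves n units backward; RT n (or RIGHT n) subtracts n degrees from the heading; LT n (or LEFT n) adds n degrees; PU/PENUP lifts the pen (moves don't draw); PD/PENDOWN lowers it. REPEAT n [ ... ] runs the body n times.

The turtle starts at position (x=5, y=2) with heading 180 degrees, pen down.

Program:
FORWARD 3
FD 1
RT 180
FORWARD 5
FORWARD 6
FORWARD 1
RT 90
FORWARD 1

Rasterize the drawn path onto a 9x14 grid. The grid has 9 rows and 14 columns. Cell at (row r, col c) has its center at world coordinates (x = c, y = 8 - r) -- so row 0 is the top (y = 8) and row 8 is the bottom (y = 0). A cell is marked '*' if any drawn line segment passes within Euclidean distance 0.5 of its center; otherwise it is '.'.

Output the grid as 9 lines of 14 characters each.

Answer: ..............
..............
..............
..............
..............
..............
.*************
.............*
..............

Derivation:
Segment 0: (5,2) -> (2,2)
Segment 1: (2,2) -> (1,2)
Segment 2: (1,2) -> (6,2)
Segment 3: (6,2) -> (12,2)
Segment 4: (12,2) -> (13,2)
Segment 5: (13,2) -> (13,1)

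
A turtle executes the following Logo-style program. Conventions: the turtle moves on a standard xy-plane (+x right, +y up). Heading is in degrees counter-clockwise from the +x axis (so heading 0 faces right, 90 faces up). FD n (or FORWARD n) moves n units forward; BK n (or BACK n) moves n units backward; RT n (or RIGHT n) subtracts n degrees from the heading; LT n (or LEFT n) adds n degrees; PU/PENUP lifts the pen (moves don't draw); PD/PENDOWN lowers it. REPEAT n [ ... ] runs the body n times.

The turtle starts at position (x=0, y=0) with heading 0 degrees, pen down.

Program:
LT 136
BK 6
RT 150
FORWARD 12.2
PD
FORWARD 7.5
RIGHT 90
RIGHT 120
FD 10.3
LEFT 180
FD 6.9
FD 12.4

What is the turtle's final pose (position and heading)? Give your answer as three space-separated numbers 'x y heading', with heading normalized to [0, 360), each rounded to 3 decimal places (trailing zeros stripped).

Answer: 29.905 -15.186 316

Derivation:
Executing turtle program step by step:
Start: pos=(0,0), heading=0, pen down
LT 136: heading 0 -> 136
BK 6: (0,0) -> (4.316,-4.168) [heading=136, draw]
RT 150: heading 136 -> 346
FD 12.2: (4.316,-4.168) -> (16.154,-7.119) [heading=346, draw]
PD: pen down
FD 7.5: (16.154,-7.119) -> (23.431,-8.934) [heading=346, draw]
RT 90: heading 346 -> 256
RT 120: heading 256 -> 136
FD 10.3: (23.431,-8.934) -> (16.022,-1.779) [heading=136, draw]
LT 180: heading 136 -> 316
FD 6.9: (16.022,-1.779) -> (20.985,-6.572) [heading=316, draw]
FD 12.4: (20.985,-6.572) -> (29.905,-15.186) [heading=316, draw]
Final: pos=(29.905,-15.186), heading=316, 6 segment(s) drawn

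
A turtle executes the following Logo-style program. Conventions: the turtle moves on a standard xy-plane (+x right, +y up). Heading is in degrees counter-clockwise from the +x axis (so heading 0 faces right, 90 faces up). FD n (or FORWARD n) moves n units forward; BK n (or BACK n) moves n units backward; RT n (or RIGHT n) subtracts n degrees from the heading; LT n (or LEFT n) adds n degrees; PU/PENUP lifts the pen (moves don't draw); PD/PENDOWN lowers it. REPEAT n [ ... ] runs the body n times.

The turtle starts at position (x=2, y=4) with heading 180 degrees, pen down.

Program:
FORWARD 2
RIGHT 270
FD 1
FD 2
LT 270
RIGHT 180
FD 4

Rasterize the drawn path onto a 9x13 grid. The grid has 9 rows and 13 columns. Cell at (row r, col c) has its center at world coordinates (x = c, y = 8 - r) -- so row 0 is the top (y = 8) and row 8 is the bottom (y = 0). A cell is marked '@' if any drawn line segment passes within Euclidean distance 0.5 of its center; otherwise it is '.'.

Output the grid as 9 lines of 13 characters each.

Answer: .............
.............
.............
.............
@@@..........
@............
@............
@@@@@........
.............

Derivation:
Segment 0: (2,4) -> (0,4)
Segment 1: (0,4) -> (0,3)
Segment 2: (0,3) -> (0,1)
Segment 3: (0,1) -> (4,1)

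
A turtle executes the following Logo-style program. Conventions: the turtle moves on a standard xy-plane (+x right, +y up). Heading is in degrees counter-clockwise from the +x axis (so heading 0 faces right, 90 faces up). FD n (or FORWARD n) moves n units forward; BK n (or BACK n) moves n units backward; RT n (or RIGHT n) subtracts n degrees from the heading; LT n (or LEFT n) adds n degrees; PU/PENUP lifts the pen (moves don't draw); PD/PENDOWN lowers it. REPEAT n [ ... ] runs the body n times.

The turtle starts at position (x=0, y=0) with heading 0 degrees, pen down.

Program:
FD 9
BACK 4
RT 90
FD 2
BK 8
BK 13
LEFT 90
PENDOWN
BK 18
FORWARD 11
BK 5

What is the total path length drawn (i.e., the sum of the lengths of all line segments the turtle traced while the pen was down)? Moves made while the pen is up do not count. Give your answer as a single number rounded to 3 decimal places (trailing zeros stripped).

Answer: 70

Derivation:
Executing turtle program step by step:
Start: pos=(0,0), heading=0, pen down
FD 9: (0,0) -> (9,0) [heading=0, draw]
BK 4: (9,0) -> (5,0) [heading=0, draw]
RT 90: heading 0 -> 270
FD 2: (5,0) -> (5,-2) [heading=270, draw]
BK 8: (5,-2) -> (5,6) [heading=270, draw]
BK 13: (5,6) -> (5,19) [heading=270, draw]
LT 90: heading 270 -> 0
PD: pen down
BK 18: (5,19) -> (-13,19) [heading=0, draw]
FD 11: (-13,19) -> (-2,19) [heading=0, draw]
BK 5: (-2,19) -> (-7,19) [heading=0, draw]
Final: pos=(-7,19), heading=0, 8 segment(s) drawn

Segment lengths:
  seg 1: (0,0) -> (9,0), length = 9
  seg 2: (9,0) -> (5,0), length = 4
  seg 3: (5,0) -> (5,-2), length = 2
  seg 4: (5,-2) -> (5,6), length = 8
  seg 5: (5,6) -> (5,19), length = 13
  seg 6: (5,19) -> (-13,19), length = 18
  seg 7: (-13,19) -> (-2,19), length = 11
  seg 8: (-2,19) -> (-7,19), length = 5
Total = 70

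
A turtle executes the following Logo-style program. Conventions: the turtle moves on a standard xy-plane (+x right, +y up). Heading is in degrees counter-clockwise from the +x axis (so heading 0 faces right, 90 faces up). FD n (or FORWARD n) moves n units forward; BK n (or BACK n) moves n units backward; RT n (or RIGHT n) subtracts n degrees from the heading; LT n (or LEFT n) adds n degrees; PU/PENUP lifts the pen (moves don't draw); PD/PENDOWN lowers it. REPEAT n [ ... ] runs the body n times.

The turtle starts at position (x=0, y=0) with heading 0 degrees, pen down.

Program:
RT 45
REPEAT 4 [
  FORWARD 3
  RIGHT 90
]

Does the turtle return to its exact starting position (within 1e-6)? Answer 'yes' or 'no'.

Answer: yes

Derivation:
Executing turtle program step by step:
Start: pos=(0,0), heading=0, pen down
RT 45: heading 0 -> 315
REPEAT 4 [
  -- iteration 1/4 --
  FD 3: (0,0) -> (2.121,-2.121) [heading=315, draw]
  RT 90: heading 315 -> 225
  -- iteration 2/4 --
  FD 3: (2.121,-2.121) -> (0,-4.243) [heading=225, draw]
  RT 90: heading 225 -> 135
  -- iteration 3/4 --
  FD 3: (0,-4.243) -> (-2.121,-2.121) [heading=135, draw]
  RT 90: heading 135 -> 45
  -- iteration 4/4 --
  FD 3: (-2.121,-2.121) -> (0,0) [heading=45, draw]
  RT 90: heading 45 -> 315
]
Final: pos=(0,0), heading=315, 4 segment(s) drawn

Start position: (0, 0)
Final position: (0, 0)
Distance = 0; < 1e-6 -> CLOSED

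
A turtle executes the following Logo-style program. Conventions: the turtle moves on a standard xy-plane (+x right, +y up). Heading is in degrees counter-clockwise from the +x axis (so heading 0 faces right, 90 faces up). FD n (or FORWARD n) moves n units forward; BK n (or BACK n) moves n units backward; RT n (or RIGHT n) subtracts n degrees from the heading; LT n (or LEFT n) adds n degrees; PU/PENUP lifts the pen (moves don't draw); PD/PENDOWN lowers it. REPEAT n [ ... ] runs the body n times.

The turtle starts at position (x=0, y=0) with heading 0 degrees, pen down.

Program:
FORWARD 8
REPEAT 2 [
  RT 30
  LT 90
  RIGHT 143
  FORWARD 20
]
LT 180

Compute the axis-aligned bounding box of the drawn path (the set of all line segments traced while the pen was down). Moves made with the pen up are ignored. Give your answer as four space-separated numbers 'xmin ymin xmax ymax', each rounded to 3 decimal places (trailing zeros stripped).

Executing turtle program step by step:
Start: pos=(0,0), heading=0, pen down
FD 8: (0,0) -> (8,0) [heading=0, draw]
REPEAT 2 [
  -- iteration 1/2 --
  RT 30: heading 0 -> 330
  LT 90: heading 330 -> 60
  RT 143: heading 60 -> 277
  FD 20: (8,0) -> (10.437,-19.851) [heading=277, draw]
  -- iteration 2/2 --
  RT 30: heading 277 -> 247
  LT 90: heading 247 -> 337
  RT 143: heading 337 -> 194
  FD 20: (10.437,-19.851) -> (-8.969,-24.689) [heading=194, draw]
]
LT 180: heading 194 -> 14
Final: pos=(-8.969,-24.689), heading=14, 3 segment(s) drawn

Segment endpoints: x in {-8.969, 0, 8, 10.437}, y in {-24.689, -19.851, 0}
xmin=-8.969, ymin=-24.689, xmax=10.437, ymax=0

Answer: -8.969 -24.689 10.437 0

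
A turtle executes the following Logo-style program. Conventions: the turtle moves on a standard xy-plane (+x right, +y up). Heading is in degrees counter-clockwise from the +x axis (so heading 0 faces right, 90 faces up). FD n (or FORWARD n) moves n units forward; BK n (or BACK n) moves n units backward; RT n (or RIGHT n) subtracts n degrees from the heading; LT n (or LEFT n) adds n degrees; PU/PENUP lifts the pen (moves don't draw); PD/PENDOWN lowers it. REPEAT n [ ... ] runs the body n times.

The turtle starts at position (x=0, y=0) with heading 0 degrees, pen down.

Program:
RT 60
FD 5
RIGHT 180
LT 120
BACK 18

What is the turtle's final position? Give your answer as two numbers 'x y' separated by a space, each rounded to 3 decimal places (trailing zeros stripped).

Answer: 11.5 11.258

Derivation:
Executing turtle program step by step:
Start: pos=(0,0), heading=0, pen down
RT 60: heading 0 -> 300
FD 5: (0,0) -> (2.5,-4.33) [heading=300, draw]
RT 180: heading 300 -> 120
LT 120: heading 120 -> 240
BK 18: (2.5,-4.33) -> (11.5,11.258) [heading=240, draw]
Final: pos=(11.5,11.258), heading=240, 2 segment(s) drawn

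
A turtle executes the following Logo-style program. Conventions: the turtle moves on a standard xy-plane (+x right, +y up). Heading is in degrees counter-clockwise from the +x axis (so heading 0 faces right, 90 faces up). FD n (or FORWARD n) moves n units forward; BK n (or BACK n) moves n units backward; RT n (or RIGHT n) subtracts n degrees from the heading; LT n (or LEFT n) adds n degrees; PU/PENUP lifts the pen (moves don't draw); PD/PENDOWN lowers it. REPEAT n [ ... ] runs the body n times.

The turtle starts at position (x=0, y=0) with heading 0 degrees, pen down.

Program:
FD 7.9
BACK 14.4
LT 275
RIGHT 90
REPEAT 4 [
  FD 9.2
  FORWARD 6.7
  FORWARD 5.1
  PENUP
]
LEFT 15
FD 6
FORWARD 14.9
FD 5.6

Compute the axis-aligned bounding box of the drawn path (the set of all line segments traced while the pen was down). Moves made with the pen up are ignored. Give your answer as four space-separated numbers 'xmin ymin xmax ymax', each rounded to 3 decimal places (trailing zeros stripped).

Executing turtle program step by step:
Start: pos=(0,0), heading=0, pen down
FD 7.9: (0,0) -> (7.9,0) [heading=0, draw]
BK 14.4: (7.9,0) -> (-6.5,0) [heading=0, draw]
LT 275: heading 0 -> 275
RT 90: heading 275 -> 185
REPEAT 4 [
  -- iteration 1/4 --
  FD 9.2: (-6.5,0) -> (-15.665,-0.802) [heading=185, draw]
  FD 6.7: (-15.665,-0.802) -> (-22.339,-1.386) [heading=185, draw]
  FD 5.1: (-22.339,-1.386) -> (-27.42,-1.83) [heading=185, draw]
  PU: pen up
  -- iteration 2/4 --
  FD 9.2: (-27.42,-1.83) -> (-36.585,-2.632) [heading=185, move]
  FD 6.7: (-36.585,-2.632) -> (-43.26,-3.216) [heading=185, move]
  FD 5.1: (-43.26,-3.216) -> (-48.34,-3.661) [heading=185, move]
  PU: pen up
  -- iteration 3/4 --
  FD 9.2: (-48.34,-3.661) -> (-57.505,-4.462) [heading=185, move]
  FD 6.7: (-57.505,-4.462) -> (-64.18,-5.046) [heading=185, move]
  FD 5.1: (-64.18,-5.046) -> (-69.26,-5.491) [heading=185, move]
  PU: pen up
  -- iteration 4/4 --
  FD 9.2: (-69.26,-5.491) -> (-78.425,-6.293) [heading=185, move]
  FD 6.7: (-78.425,-6.293) -> (-85.1,-6.877) [heading=185, move]
  FD 5.1: (-85.1,-6.877) -> (-90.18,-7.321) [heading=185, move]
  PU: pen up
]
LT 15: heading 185 -> 200
FD 6: (-90.18,-7.321) -> (-95.819,-9.373) [heading=200, move]
FD 14.9: (-95.819,-9.373) -> (-109.82,-14.469) [heading=200, move]
FD 5.6: (-109.82,-14.469) -> (-115.082,-16.385) [heading=200, move]
Final: pos=(-115.082,-16.385), heading=200, 5 segment(s) drawn

Segment endpoints: x in {-27.42, -22.339, -15.665, -6.5, 0, 7.9}, y in {-1.83, -1.386, -0.802, 0}
xmin=-27.42, ymin=-1.83, xmax=7.9, ymax=0

Answer: -27.42 -1.83 7.9 0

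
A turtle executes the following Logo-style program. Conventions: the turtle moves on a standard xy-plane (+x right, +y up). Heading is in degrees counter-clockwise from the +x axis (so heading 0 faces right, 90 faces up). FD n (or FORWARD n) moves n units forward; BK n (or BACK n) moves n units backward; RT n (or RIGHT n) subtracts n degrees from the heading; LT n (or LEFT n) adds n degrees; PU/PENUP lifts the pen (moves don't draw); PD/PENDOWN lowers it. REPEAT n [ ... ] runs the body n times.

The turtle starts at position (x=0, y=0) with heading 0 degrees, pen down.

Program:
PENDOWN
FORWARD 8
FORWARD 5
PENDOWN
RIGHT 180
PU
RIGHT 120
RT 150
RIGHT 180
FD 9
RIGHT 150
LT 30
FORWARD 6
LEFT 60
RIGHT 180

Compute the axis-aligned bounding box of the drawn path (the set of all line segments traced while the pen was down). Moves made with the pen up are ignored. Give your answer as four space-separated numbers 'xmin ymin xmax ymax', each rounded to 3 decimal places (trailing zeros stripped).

Answer: 0 0 13 0

Derivation:
Executing turtle program step by step:
Start: pos=(0,0), heading=0, pen down
PD: pen down
FD 8: (0,0) -> (8,0) [heading=0, draw]
FD 5: (8,0) -> (13,0) [heading=0, draw]
PD: pen down
RT 180: heading 0 -> 180
PU: pen up
RT 120: heading 180 -> 60
RT 150: heading 60 -> 270
RT 180: heading 270 -> 90
FD 9: (13,0) -> (13,9) [heading=90, move]
RT 150: heading 90 -> 300
LT 30: heading 300 -> 330
FD 6: (13,9) -> (18.196,6) [heading=330, move]
LT 60: heading 330 -> 30
RT 180: heading 30 -> 210
Final: pos=(18.196,6), heading=210, 2 segment(s) drawn

Segment endpoints: x in {0, 8, 13}, y in {0}
xmin=0, ymin=0, xmax=13, ymax=0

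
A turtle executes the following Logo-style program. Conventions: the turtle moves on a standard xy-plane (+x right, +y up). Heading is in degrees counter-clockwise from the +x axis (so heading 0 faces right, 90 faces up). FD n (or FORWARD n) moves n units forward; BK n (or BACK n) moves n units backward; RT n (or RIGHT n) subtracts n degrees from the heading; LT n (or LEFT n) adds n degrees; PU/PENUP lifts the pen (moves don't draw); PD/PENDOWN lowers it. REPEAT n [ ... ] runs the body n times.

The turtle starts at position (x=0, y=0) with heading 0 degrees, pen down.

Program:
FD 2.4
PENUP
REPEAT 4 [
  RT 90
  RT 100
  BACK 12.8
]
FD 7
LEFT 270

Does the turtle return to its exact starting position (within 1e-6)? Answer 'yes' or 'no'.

Answer: no

Derivation:
Executing turtle program step by step:
Start: pos=(0,0), heading=0, pen down
FD 2.4: (0,0) -> (2.4,0) [heading=0, draw]
PU: pen up
REPEAT 4 [
  -- iteration 1/4 --
  RT 90: heading 0 -> 270
  RT 100: heading 270 -> 170
  BK 12.8: (2.4,0) -> (15.006,-2.223) [heading=170, move]
  -- iteration 2/4 --
  RT 90: heading 170 -> 80
  RT 100: heading 80 -> 340
  BK 12.8: (15.006,-2.223) -> (2.977,2.155) [heading=340, move]
  -- iteration 3/4 --
  RT 90: heading 340 -> 250
  RT 100: heading 250 -> 150
  BK 12.8: (2.977,2.155) -> (14.063,-4.245) [heading=150, move]
  -- iteration 4/4 --
  RT 90: heading 150 -> 60
  RT 100: heading 60 -> 320
  BK 12.8: (14.063,-4.245) -> (4.257,3.983) [heading=320, move]
]
FD 7: (4.257,3.983) -> (9.62,-0.517) [heading=320, move]
LT 270: heading 320 -> 230
Final: pos=(9.62,-0.517), heading=230, 1 segment(s) drawn

Start position: (0, 0)
Final position: (9.62, -0.517)
Distance = 9.633; >= 1e-6 -> NOT closed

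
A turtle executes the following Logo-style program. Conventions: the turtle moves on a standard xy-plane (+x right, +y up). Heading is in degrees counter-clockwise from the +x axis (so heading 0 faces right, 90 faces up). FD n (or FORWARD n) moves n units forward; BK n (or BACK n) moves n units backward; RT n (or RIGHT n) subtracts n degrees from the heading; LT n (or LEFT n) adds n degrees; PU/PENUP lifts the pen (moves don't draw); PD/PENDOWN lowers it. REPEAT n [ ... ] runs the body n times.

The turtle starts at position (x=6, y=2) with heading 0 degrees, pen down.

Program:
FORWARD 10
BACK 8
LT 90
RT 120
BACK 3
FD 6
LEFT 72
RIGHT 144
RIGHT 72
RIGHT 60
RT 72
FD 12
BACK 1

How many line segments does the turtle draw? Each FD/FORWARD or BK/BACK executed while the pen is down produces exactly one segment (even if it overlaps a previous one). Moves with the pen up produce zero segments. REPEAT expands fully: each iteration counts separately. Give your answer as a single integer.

Executing turtle program step by step:
Start: pos=(6,2), heading=0, pen down
FD 10: (6,2) -> (16,2) [heading=0, draw]
BK 8: (16,2) -> (8,2) [heading=0, draw]
LT 90: heading 0 -> 90
RT 120: heading 90 -> 330
BK 3: (8,2) -> (5.402,3.5) [heading=330, draw]
FD 6: (5.402,3.5) -> (10.598,0.5) [heading=330, draw]
LT 72: heading 330 -> 42
RT 144: heading 42 -> 258
RT 72: heading 258 -> 186
RT 60: heading 186 -> 126
RT 72: heading 126 -> 54
FD 12: (10.598,0.5) -> (17.651,10.208) [heading=54, draw]
BK 1: (17.651,10.208) -> (17.064,9.399) [heading=54, draw]
Final: pos=(17.064,9.399), heading=54, 6 segment(s) drawn
Segments drawn: 6

Answer: 6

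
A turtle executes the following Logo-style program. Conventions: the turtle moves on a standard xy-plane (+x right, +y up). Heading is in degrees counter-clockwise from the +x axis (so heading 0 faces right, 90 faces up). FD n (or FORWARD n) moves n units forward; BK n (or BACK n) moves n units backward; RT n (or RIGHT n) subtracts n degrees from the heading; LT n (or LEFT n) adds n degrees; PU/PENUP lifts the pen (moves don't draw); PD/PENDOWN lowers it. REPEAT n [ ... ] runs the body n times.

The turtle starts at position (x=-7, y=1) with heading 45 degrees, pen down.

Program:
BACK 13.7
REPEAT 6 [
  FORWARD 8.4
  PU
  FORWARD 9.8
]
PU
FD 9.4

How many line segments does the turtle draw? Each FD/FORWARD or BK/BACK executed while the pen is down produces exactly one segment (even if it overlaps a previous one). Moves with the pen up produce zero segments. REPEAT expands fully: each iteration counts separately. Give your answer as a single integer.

Executing turtle program step by step:
Start: pos=(-7,1), heading=45, pen down
BK 13.7: (-7,1) -> (-16.687,-8.687) [heading=45, draw]
REPEAT 6 [
  -- iteration 1/6 --
  FD 8.4: (-16.687,-8.687) -> (-10.748,-2.748) [heading=45, draw]
  PU: pen up
  FD 9.8: (-10.748,-2.748) -> (-3.818,4.182) [heading=45, move]
  -- iteration 2/6 --
  FD 8.4: (-3.818,4.182) -> (2.122,10.122) [heading=45, move]
  PU: pen up
  FD 9.8: (2.122,10.122) -> (9.051,17.051) [heading=45, move]
  -- iteration 3/6 --
  FD 8.4: (9.051,17.051) -> (14.991,22.991) [heading=45, move]
  PU: pen up
  FD 9.8: (14.991,22.991) -> (21.921,29.921) [heading=45, move]
  -- iteration 4/6 --
  FD 8.4: (21.921,29.921) -> (27.86,35.86) [heading=45, move]
  PU: pen up
  FD 9.8: (27.86,35.86) -> (34.79,42.79) [heading=45, move]
  -- iteration 5/6 --
  FD 8.4: (34.79,42.79) -> (40.73,48.73) [heading=45, move]
  PU: pen up
  FD 9.8: (40.73,48.73) -> (47.659,55.659) [heading=45, move]
  -- iteration 6/6 --
  FD 8.4: (47.659,55.659) -> (53.599,61.599) [heading=45, move]
  PU: pen up
  FD 9.8: (53.599,61.599) -> (60.529,68.529) [heading=45, move]
]
PU: pen up
FD 9.4: (60.529,68.529) -> (67.176,75.176) [heading=45, move]
Final: pos=(67.176,75.176), heading=45, 2 segment(s) drawn
Segments drawn: 2

Answer: 2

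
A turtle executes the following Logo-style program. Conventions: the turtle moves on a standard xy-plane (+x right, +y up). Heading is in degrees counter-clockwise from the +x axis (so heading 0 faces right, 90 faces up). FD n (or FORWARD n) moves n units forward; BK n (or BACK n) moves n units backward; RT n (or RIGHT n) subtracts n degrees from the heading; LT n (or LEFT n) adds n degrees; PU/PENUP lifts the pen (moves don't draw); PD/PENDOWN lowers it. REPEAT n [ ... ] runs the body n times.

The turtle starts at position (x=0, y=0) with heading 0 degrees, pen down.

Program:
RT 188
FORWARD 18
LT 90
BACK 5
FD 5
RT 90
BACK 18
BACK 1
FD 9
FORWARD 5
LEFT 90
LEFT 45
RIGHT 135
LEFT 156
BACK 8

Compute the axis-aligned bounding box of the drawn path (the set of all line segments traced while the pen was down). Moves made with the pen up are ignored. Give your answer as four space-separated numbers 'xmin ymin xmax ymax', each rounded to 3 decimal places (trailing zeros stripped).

Executing turtle program step by step:
Start: pos=(0,0), heading=0, pen down
RT 188: heading 0 -> 172
FD 18: (0,0) -> (-17.825,2.505) [heading=172, draw]
LT 90: heading 172 -> 262
BK 5: (-17.825,2.505) -> (-17.129,7.456) [heading=262, draw]
FD 5: (-17.129,7.456) -> (-17.825,2.505) [heading=262, draw]
RT 90: heading 262 -> 172
BK 18: (-17.825,2.505) -> (0,0) [heading=172, draw]
BK 1: (0,0) -> (0.99,-0.139) [heading=172, draw]
FD 9: (0.99,-0.139) -> (-7.922,1.113) [heading=172, draw]
FD 5: (-7.922,1.113) -> (-12.873,1.809) [heading=172, draw]
LT 90: heading 172 -> 262
LT 45: heading 262 -> 307
RT 135: heading 307 -> 172
LT 156: heading 172 -> 328
BK 8: (-12.873,1.809) -> (-19.658,6.049) [heading=328, draw]
Final: pos=(-19.658,6.049), heading=328, 8 segment(s) drawn

Segment endpoints: x in {-19.658, -17.825, -17.129, -12.873, -7.922, 0, 0.99}, y in {-0.139, 0, 1.113, 1.809, 2.505, 6.049, 7.456}
xmin=-19.658, ymin=-0.139, xmax=0.99, ymax=7.456

Answer: -19.658 -0.139 0.99 7.456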